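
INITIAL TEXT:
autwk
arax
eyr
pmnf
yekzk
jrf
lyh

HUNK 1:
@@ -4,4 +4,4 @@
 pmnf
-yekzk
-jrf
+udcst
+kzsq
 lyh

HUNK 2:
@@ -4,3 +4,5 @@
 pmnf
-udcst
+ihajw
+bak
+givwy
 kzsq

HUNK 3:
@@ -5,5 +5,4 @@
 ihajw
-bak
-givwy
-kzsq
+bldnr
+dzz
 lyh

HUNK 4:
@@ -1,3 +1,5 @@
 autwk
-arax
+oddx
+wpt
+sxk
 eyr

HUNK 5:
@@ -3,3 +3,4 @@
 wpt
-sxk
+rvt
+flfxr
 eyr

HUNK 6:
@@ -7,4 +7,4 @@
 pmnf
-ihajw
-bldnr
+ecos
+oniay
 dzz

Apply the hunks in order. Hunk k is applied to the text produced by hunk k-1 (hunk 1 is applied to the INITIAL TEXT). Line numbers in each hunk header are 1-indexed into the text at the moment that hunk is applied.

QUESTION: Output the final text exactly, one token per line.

Hunk 1: at line 4 remove [yekzk,jrf] add [udcst,kzsq] -> 7 lines: autwk arax eyr pmnf udcst kzsq lyh
Hunk 2: at line 4 remove [udcst] add [ihajw,bak,givwy] -> 9 lines: autwk arax eyr pmnf ihajw bak givwy kzsq lyh
Hunk 3: at line 5 remove [bak,givwy,kzsq] add [bldnr,dzz] -> 8 lines: autwk arax eyr pmnf ihajw bldnr dzz lyh
Hunk 4: at line 1 remove [arax] add [oddx,wpt,sxk] -> 10 lines: autwk oddx wpt sxk eyr pmnf ihajw bldnr dzz lyh
Hunk 5: at line 3 remove [sxk] add [rvt,flfxr] -> 11 lines: autwk oddx wpt rvt flfxr eyr pmnf ihajw bldnr dzz lyh
Hunk 6: at line 7 remove [ihajw,bldnr] add [ecos,oniay] -> 11 lines: autwk oddx wpt rvt flfxr eyr pmnf ecos oniay dzz lyh

Answer: autwk
oddx
wpt
rvt
flfxr
eyr
pmnf
ecos
oniay
dzz
lyh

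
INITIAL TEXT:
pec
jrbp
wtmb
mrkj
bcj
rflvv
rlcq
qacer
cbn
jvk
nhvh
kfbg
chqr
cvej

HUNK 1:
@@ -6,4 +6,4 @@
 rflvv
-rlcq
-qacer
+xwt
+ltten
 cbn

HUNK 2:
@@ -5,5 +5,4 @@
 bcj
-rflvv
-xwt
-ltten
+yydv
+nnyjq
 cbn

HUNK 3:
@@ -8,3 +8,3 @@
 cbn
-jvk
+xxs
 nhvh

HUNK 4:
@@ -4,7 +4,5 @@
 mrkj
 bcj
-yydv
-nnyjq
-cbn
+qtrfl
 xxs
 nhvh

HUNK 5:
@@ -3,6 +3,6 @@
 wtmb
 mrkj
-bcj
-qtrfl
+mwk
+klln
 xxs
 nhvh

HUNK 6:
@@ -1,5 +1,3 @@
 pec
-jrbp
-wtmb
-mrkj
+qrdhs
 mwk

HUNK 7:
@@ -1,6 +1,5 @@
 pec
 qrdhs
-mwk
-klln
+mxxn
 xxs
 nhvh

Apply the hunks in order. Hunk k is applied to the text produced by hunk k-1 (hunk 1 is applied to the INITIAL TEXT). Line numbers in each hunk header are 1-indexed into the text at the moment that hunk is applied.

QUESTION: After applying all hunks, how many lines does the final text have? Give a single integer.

Hunk 1: at line 6 remove [rlcq,qacer] add [xwt,ltten] -> 14 lines: pec jrbp wtmb mrkj bcj rflvv xwt ltten cbn jvk nhvh kfbg chqr cvej
Hunk 2: at line 5 remove [rflvv,xwt,ltten] add [yydv,nnyjq] -> 13 lines: pec jrbp wtmb mrkj bcj yydv nnyjq cbn jvk nhvh kfbg chqr cvej
Hunk 3: at line 8 remove [jvk] add [xxs] -> 13 lines: pec jrbp wtmb mrkj bcj yydv nnyjq cbn xxs nhvh kfbg chqr cvej
Hunk 4: at line 4 remove [yydv,nnyjq,cbn] add [qtrfl] -> 11 lines: pec jrbp wtmb mrkj bcj qtrfl xxs nhvh kfbg chqr cvej
Hunk 5: at line 3 remove [bcj,qtrfl] add [mwk,klln] -> 11 lines: pec jrbp wtmb mrkj mwk klln xxs nhvh kfbg chqr cvej
Hunk 6: at line 1 remove [jrbp,wtmb,mrkj] add [qrdhs] -> 9 lines: pec qrdhs mwk klln xxs nhvh kfbg chqr cvej
Hunk 7: at line 1 remove [mwk,klln] add [mxxn] -> 8 lines: pec qrdhs mxxn xxs nhvh kfbg chqr cvej
Final line count: 8

Answer: 8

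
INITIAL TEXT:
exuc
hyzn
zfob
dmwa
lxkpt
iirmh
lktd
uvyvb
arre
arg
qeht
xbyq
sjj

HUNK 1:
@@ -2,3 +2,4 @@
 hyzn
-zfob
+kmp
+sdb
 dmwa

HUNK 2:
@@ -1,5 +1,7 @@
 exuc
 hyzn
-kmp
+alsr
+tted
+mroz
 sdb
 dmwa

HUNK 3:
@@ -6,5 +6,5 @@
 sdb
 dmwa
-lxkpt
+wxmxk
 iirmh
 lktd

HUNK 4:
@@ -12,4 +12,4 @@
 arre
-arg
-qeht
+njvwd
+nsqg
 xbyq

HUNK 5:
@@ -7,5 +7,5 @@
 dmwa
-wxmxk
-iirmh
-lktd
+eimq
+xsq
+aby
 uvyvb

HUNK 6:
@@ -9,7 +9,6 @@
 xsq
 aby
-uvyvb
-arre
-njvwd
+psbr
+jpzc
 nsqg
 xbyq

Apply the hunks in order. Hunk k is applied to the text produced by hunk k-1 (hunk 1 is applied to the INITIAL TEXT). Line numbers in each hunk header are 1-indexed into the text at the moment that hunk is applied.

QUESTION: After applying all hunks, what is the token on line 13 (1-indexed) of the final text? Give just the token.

Hunk 1: at line 2 remove [zfob] add [kmp,sdb] -> 14 lines: exuc hyzn kmp sdb dmwa lxkpt iirmh lktd uvyvb arre arg qeht xbyq sjj
Hunk 2: at line 1 remove [kmp] add [alsr,tted,mroz] -> 16 lines: exuc hyzn alsr tted mroz sdb dmwa lxkpt iirmh lktd uvyvb arre arg qeht xbyq sjj
Hunk 3: at line 6 remove [lxkpt] add [wxmxk] -> 16 lines: exuc hyzn alsr tted mroz sdb dmwa wxmxk iirmh lktd uvyvb arre arg qeht xbyq sjj
Hunk 4: at line 12 remove [arg,qeht] add [njvwd,nsqg] -> 16 lines: exuc hyzn alsr tted mroz sdb dmwa wxmxk iirmh lktd uvyvb arre njvwd nsqg xbyq sjj
Hunk 5: at line 7 remove [wxmxk,iirmh,lktd] add [eimq,xsq,aby] -> 16 lines: exuc hyzn alsr tted mroz sdb dmwa eimq xsq aby uvyvb arre njvwd nsqg xbyq sjj
Hunk 6: at line 9 remove [uvyvb,arre,njvwd] add [psbr,jpzc] -> 15 lines: exuc hyzn alsr tted mroz sdb dmwa eimq xsq aby psbr jpzc nsqg xbyq sjj
Final line 13: nsqg

Answer: nsqg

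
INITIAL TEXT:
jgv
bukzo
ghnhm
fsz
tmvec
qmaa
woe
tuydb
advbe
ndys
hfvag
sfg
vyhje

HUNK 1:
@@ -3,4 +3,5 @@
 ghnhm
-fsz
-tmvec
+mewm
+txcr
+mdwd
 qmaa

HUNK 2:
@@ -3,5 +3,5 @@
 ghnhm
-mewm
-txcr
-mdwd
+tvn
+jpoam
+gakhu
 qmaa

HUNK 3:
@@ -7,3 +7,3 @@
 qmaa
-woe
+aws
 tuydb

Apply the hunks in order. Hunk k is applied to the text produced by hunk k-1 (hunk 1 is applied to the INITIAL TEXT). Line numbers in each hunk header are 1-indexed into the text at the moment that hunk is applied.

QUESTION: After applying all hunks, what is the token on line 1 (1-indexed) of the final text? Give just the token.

Answer: jgv

Derivation:
Hunk 1: at line 3 remove [fsz,tmvec] add [mewm,txcr,mdwd] -> 14 lines: jgv bukzo ghnhm mewm txcr mdwd qmaa woe tuydb advbe ndys hfvag sfg vyhje
Hunk 2: at line 3 remove [mewm,txcr,mdwd] add [tvn,jpoam,gakhu] -> 14 lines: jgv bukzo ghnhm tvn jpoam gakhu qmaa woe tuydb advbe ndys hfvag sfg vyhje
Hunk 3: at line 7 remove [woe] add [aws] -> 14 lines: jgv bukzo ghnhm tvn jpoam gakhu qmaa aws tuydb advbe ndys hfvag sfg vyhje
Final line 1: jgv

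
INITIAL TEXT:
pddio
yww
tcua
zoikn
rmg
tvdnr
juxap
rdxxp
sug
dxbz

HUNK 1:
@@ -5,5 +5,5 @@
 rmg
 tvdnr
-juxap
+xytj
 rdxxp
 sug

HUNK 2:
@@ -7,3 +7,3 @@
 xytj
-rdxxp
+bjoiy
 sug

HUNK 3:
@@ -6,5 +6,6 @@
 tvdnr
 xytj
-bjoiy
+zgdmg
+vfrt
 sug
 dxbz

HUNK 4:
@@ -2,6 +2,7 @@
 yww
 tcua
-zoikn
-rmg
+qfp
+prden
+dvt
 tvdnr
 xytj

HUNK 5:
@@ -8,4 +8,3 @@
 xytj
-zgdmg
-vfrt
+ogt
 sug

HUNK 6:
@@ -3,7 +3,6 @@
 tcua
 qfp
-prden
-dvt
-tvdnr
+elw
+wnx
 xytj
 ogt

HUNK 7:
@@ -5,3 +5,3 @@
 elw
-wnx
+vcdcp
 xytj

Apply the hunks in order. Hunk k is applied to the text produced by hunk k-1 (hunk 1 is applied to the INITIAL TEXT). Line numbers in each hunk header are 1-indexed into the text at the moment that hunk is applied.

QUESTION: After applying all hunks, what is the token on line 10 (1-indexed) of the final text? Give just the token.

Answer: dxbz

Derivation:
Hunk 1: at line 5 remove [juxap] add [xytj] -> 10 lines: pddio yww tcua zoikn rmg tvdnr xytj rdxxp sug dxbz
Hunk 2: at line 7 remove [rdxxp] add [bjoiy] -> 10 lines: pddio yww tcua zoikn rmg tvdnr xytj bjoiy sug dxbz
Hunk 3: at line 6 remove [bjoiy] add [zgdmg,vfrt] -> 11 lines: pddio yww tcua zoikn rmg tvdnr xytj zgdmg vfrt sug dxbz
Hunk 4: at line 2 remove [zoikn,rmg] add [qfp,prden,dvt] -> 12 lines: pddio yww tcua qfp prden dvt tvdnr xytj zgdmg vfrt sug dxbz
Hunk 5: at line 8 remove [zgdmg,vfrt] add [ogt] -> 11 lines: pddio yww tcua qfp prden dvt tvdnr xytj ogt sug dxbz
Hunk 6: at line 3 remove [prden,dvt,tvdnr] add [elw,wnx] -> 10 lines: pddio yww tcua qfp elw wnx xytj ogt sug dxbz
Hunk 7: at line 5 remove [wnx] add [vcdcp] -> 10 lines: pddio yww tcua qfp elw vcdcp xytj ogt sug dxbz
Final line 10: dxbz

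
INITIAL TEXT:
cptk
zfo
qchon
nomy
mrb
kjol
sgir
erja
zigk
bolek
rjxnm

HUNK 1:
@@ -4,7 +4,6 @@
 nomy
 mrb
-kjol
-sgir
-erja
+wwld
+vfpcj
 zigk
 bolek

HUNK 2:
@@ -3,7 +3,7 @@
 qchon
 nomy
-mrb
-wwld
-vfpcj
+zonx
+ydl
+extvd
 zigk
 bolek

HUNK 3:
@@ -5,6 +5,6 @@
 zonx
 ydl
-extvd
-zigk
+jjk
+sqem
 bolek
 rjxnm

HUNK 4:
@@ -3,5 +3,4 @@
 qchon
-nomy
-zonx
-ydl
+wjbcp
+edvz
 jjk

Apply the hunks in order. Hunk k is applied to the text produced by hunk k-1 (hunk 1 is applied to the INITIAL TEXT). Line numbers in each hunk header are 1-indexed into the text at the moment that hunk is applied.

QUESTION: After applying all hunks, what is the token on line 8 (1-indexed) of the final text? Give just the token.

Answer: bolek

Derivation:
Hunk 1: at line 4 remove [kjol,sgir,erja] add [wwld,vfpcj] -> 10 lines: cptk zfo qchon nomy mrb wwld vfpcj zigk bolek rjxnm
Hunk 2: at line 3 remove [mrb,wwld,vfpcj] add [zonx,ydl,extvd] -> 10 lines: cptk zfo qchon nomy zonx ydl extvd zigk bolek rjxnm
Hunk 3: at line 5 remove [extvd,zigk] add [jjk,sqem] -> 10 lines: cptk zfo qchon nomy zonx ydl jjk sqem bolek rjxnm
Hunk 4: at line 3 remove [nomy,zonx,ydl] add [wjbcp,edvz] -> 9 lines: cptk zfo qchon wjbcp edvz jjk sqem bolek rjxnm
Final line 8: bolek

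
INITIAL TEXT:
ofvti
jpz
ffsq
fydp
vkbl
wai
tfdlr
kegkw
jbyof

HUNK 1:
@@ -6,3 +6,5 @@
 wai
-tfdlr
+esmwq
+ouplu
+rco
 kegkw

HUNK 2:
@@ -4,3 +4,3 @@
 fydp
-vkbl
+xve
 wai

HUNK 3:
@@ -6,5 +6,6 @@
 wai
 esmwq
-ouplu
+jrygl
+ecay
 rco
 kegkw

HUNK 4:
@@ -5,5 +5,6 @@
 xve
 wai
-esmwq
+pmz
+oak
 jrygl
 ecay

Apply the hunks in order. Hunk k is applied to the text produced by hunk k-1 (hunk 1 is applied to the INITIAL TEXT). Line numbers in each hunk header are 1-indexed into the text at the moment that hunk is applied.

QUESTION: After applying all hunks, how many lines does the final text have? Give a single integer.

Answer: 13

Derivation:
Hunk 1: at line 6 remove [tfdlr] add [esmwq,ouplu,rco] -> 11 lines: ofvti jpz ffsq fydp vkbl wai esmwq ouplu rco kegkw jbyof
Hunk 2: at line 4 remove [vkbl] add [xve] -> 11 lines: ofvti jpz ffsq fydp xve wai esmwq ouplu rco kegkw jbyof
Hunk 3: at line 6 remove [ouplu] add [jrygl,ecay] -> 12 lines: ofvti jpz ffsq fydp xve wai esmwq jrygl ecay rco kegkw jbyof
Hunk 4: at line 5 remove [esmwq] add [pmz,oak] -> 13 lines: ofvti jpz ffsq fydp xve wai pmz oak jrygl ecay rco kegkw jbyof
Final line count: 13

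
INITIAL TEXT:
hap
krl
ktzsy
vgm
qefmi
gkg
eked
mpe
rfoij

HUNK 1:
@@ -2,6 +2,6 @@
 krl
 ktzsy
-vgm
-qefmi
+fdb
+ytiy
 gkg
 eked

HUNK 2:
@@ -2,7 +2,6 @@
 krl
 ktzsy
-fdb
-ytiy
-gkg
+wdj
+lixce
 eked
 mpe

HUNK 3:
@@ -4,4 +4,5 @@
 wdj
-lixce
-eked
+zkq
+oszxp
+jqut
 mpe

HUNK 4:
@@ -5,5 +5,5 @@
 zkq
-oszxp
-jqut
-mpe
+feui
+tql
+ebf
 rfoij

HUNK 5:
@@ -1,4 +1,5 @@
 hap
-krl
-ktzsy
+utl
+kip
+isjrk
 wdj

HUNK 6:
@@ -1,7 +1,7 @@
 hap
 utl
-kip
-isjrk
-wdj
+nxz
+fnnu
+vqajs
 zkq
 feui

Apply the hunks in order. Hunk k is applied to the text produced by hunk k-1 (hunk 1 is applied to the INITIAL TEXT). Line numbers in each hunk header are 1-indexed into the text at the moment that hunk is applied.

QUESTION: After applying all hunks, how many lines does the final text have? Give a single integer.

Hunk 1: at line 2 remove [vgm,qefmi] add [fdb,ytiy] -> 9 lines: hap krl ktzsy fdb ytiy gkg eked mpe rfoij
Hunk 2: at line 2 remove [fdb,ytiy,gkg] add [wdj,lixce] -> 8 lines: hap krl ktzsy wdj lixce eked mpe rfoij
Hunk 3: at line 4 remove [lixce,eked] add [zkq,oszxp,jqut] -> 9 lines: hap krl ktzsy wdj zkq oszxp jqut mpe rfoij
Hunk 4: at line 5 remove [oszxp,jqut,mpe] add [feui,tql,ebf] -> 9 lines: hap krl ktzsy wdj zkq feui tql ebf rfoij
Hunk 5: at line 1 remove [krl,ktzsy] add [utl,kip,isjrk] -> 10 lines: hap utl kip isjrk wdj zkq feui tql ebf rfoij
Hunk 6: at line 1 remove [kip,isjrk,wdj] add [nxz,fnnu,vqajs] -> 10 lines: hap utl nxz fnnu vqajs zkq feui tql ebf rfoij
Final line count: 10

Answer: 10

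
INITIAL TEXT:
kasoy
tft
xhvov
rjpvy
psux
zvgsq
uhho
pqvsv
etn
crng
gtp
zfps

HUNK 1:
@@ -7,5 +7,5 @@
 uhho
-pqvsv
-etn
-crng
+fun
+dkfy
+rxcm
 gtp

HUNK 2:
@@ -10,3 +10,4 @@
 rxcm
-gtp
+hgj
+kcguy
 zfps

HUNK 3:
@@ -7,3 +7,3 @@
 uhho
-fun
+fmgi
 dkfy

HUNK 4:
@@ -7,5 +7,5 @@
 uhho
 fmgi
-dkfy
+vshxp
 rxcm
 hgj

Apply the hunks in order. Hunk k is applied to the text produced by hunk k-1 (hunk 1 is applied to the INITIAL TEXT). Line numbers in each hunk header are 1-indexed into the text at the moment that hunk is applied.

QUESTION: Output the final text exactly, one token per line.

Hunk 1: at line 7 remove [pqvsv,etn,crng] add [fun,dkfy,rxcm] -> 12 lines: kasoy tft xhvov rjpvy psux zvgsq uhho fun dkfy rxcm gtp zfps
Hunk 2: at line 10 remove [gtp] add [hgj,kcguy] -> 13 lines: kasoy tft xhvov rjpvy psux zvgsq uhho fun dkfy rxcm hgj kcguy zfps
Hunk 3: at line 7 remove [fun] add [fmgi] -> 13 lines: kasoy tft xhvov rjpvy psux zvgsq uhho fmgi dkfy rxcm hgj kcguy zfps
Hunk 4: at line 7 remove [dkfy] add [vshxp] -> 13 lines: kasoy tft xhvov rjpvy psux zvgsq uhho fmgi vshxp rxcm hgj kcguy zfps

Answer: kasoy
tft
xhvov
rjpvy
psux
zvgsq
uhho
fmgi
vshxp
rxcm
hgj
kcguy
zfps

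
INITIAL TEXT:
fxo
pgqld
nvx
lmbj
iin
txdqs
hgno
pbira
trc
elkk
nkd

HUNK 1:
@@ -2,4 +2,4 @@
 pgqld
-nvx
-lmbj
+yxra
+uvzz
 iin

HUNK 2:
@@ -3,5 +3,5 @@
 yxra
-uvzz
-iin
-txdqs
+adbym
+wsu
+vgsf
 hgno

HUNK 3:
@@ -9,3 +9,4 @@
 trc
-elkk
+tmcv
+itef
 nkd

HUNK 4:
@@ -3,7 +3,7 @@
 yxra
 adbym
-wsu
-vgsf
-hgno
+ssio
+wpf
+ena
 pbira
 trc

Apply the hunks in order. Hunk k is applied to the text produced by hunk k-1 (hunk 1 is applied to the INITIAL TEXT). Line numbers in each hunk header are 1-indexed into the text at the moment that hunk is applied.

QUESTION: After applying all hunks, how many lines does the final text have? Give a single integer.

Answer: 12

Derivation:
Hunk 1: at line 2 remove [nvx,lmbj] add [yxra,uvzz] -> 11 lines: fxo pgqld yxra uvzz iin txdqs hgno pbira trc elkk nkd
Hunk 2: at line 3 remove [uvzz,iin,txdqs] add [adbym,wsu,vgsf] -> 11 lines: fxo pgqld yxra adbym wsu vgsf hgno pbira trc elkk nkd
Hunk 3: at line 9 remove [elkk] add [tmcv,itef] -> 12 lines: fxo pgqld yxra adbym wsu vgsf hgno pbira trc tmcv itef nkd
Hunk 4: at line 3 remove [wsu,vgsf,hgno] add [ssio,wpf,ena] -> 12 lines: fxo pgqld yxra adbym ssio wpf ena pbira trc tmcv itef nkd
Final line count: 12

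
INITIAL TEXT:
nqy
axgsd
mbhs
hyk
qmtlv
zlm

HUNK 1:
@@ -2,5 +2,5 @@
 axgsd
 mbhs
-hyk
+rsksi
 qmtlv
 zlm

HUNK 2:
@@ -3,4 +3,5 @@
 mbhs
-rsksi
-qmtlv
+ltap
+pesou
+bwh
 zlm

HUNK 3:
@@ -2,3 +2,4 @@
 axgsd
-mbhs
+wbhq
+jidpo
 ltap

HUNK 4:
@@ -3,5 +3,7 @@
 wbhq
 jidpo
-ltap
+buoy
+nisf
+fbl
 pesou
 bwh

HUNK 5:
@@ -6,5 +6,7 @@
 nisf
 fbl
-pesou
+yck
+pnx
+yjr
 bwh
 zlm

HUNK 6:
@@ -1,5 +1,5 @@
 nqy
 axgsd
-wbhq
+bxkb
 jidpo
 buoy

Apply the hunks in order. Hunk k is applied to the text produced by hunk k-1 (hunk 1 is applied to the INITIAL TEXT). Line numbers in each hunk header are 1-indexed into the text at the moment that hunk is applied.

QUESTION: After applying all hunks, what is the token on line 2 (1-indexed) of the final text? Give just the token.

Hunk 1: at line 2 remove [hyk] add [rsksi] -> 6 lines: nqy axgsd mbhs rsksi qmtlv zlm
Hunk 2: at line 3 remove [rsksi,qmtlv] add [ltap,pesou,bwh] -> 7 lines: nqy axgsd mbhs ltap pesou bwh zlm
Hunk 3: at line 2 remove [mbhs] add [wbhq,jidpo] -> 8 lines: nqy axgsd wbhq jidpo ltap pesou bwh zlm
Hunk 4: at line 3 remove [ltap] add [buoy,nisf,fbl] -> 10 lines: nqy axgsd wbhq jidpo buoy nisf fbl pesou bwh zlm
Hunk 5: at line 6 remove [pesou] add [yck,pnx,yjr] -> 12 lines: nqy axgsd wbhq jidpo buoy nisf fbl yck pnx yjr bwh zlm
Hunk 6: at line 1 remove [wbhq] add [bxkb] -> 12 lines: nqy axgsd bxkb jidpo buoy nisf fbl yck pnx yjr bwh zlm
Final line 2: axgsd

Answer: axgsd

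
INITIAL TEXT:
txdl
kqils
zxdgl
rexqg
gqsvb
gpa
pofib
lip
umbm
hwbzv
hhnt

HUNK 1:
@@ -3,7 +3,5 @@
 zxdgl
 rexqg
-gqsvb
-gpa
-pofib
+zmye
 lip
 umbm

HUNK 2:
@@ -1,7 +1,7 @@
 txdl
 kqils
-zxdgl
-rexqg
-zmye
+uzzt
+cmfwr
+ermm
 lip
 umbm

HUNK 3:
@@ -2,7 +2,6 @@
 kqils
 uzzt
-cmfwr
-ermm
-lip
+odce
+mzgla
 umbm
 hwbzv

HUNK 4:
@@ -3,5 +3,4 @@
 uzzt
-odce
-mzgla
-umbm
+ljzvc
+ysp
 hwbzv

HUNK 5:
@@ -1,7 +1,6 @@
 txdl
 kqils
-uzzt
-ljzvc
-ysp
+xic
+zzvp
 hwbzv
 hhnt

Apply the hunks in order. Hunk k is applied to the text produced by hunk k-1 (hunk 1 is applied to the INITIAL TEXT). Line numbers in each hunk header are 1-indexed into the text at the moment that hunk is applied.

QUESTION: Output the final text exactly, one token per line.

Hunk 1: at line 3 remove [gqsvb,gpa,pofib] add [zmye] -> 9 lines: txdl kqils zxdgl rexqg zmye lip umbm hwbzv hhnt
Hunk 2: at line 1 remove [zxdgl,rexqg,zmye] add [uzzt,cmfwr,ermm] -> 9 lines: txdl kqils uzzt cmfwr ermm lip umbm hwbzv hhnt
Hunk 3: at line 2 remove [cmfwr,ermm,lip] add [odce,mzgla] -> 8 lines: txdl kqils uzzt odce mzgla umbm hwbzv hhnt
Hunk 4: at line 3 remove [odce,mzgla,umbm] add [ljzvc,ysp] -> 7 lines: txdl kqils uzzt ljzvc ysp hwbzv hhnt
Hunk 5: at line 1 remove [uzzt,ljzvc,ysp] add [xic,zzvp] -> 6 lines: txdl kqils xic zzvp hwbzv hhnt

Answer: txdl
kqils
xic
zzvp
hwbzv
hhnt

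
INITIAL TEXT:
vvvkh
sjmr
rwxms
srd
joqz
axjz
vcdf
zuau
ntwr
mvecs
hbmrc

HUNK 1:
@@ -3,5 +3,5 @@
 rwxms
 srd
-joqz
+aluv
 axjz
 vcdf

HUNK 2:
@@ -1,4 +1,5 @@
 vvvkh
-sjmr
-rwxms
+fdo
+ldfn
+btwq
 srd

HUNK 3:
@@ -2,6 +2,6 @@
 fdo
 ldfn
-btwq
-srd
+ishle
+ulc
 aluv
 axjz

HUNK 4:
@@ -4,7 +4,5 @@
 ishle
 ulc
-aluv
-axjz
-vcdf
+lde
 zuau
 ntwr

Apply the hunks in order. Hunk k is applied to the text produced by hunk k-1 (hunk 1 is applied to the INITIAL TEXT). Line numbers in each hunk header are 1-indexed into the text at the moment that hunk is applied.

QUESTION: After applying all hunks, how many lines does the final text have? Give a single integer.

Hunk 1: at line 3 remove [joqz] add [aluv] -> 11 lines: vvvkh sjmr rwxms srd aluv axjz vcdf zuau ntwr mvecs hbmrc
Hunk 2: at line 1 remove [sjmr,rwxms] add [fdo,ldfn,btwq] -> 12 lines: vvvkh fdo ldfn btwq srd aluv axjz vcdf zuau ntwr mvecs hbmrc
Hunk 3: at line 2 remove [btwq,srd] add [ishle,ulc] -> 12 lines: vvvkh fdo ldfn ishle ulc aluv axjz vcdf zuau ntwr mvecs hbmrc
Hunk 4: at line 4 remove [aluv,axjz,vcdf] add [lde] -> 10 lines: vvvkh fdo ldfn ishle ulc lde zuau ntwr mvecs hbmrc
Final line count: 10

Answer: 10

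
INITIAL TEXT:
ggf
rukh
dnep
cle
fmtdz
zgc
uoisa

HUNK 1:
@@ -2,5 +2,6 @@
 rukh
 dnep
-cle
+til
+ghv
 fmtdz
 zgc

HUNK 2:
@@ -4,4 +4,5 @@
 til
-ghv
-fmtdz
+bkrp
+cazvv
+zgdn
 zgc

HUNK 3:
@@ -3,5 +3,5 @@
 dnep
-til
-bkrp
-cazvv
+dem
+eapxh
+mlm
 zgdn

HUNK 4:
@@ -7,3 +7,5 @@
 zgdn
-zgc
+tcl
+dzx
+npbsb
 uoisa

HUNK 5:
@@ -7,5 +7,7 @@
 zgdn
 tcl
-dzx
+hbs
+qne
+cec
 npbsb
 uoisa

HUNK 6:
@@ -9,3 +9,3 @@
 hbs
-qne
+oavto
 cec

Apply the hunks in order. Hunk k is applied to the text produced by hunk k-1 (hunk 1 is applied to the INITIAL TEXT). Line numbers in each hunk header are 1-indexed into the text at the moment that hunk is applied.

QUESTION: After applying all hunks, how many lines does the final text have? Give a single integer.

Hunk 1: at line 2 remove [cle] add [til,ghv] -> 8 lines: ggf rukh dnep til ghv fmtdz zgc uoisa
Hunk 2: at line 4 remove [ghv,fmtdz] add [bkrp,cazvv,zgdn] -> 9 lines: ggf rukh dnep til bkrp cazvv zgdn zgc uoisa
Hunk 3: at line 3 remove [til,bkrp,cazvv] add [dem,eapxh,mlm] -> 9 lines: ggf rukh dnep dem eapxh mlm zgdn zgc uoisa
Hunk 4: at line 7 remove [zgc] add [tcl,dzx,npbsb] -> 11 lines: ggf rukh dnep dem eapxh mlm zgdn tcl dzx npbsb uoisa
Hunk 5: at line 7 remove [dzx] add [hbs,qne,cec] -> 13 lines: ggf rukh dnep dem eapxh mlm zgdn tcl hbs qne cec npbsb uoisa
Hunk 6: at line 9 remove [qne] add [oavto] -> 13 lines: ggf rukh dnep dem eapxh mlm zgdn tcl hbs oavto cec npbsb uoisa
Final line count: 13

Answer: 13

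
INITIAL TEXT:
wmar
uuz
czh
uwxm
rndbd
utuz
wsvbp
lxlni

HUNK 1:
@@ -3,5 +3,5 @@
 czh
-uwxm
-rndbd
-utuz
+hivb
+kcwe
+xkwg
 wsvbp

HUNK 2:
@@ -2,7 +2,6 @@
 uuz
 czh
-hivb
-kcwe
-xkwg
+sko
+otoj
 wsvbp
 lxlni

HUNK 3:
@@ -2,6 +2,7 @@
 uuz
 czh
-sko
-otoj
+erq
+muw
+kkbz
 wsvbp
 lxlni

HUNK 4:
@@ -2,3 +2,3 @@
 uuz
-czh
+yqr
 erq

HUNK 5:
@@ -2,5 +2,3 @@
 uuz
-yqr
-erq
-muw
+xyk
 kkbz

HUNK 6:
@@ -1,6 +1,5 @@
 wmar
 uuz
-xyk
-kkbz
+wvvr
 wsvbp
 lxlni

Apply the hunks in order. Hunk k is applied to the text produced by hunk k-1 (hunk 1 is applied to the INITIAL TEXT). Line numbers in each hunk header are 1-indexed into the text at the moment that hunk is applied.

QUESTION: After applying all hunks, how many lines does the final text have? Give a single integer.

Hunk 1: at line 3 remove [uwxm,rndbd,utuz] add [hivb,kcwe,xkwg] -> 8 lines: wmar uuz czh hivb kcwe xkwg wsvbp lxlni
Hunk 2: at line 2 remove [hivb,kcwe,xkwg] add [sko,otoj] -> 7 lines: wmar uuz czh sko otoj wsvbp lxlni
Hunk 3: at line 2 remove [sko,otoj] add [erq,muw,kkbz] -> 8 lines: wmar uuz czh erq muw kkbz wsvbp lxlni
Hunk 4: at line 2 remove [czh] add [yqr] -> 8 lines: wmar uuz yqr erq muw kkbz wsvbp lxlni
Hunk 5: at line 2 remove [yqr,erq,muw] add [xyk] -> 6 lines: wmar uuz xyk kkbz wsvbp lxlni
Hunk 6: at line 1 remove [xyk,kkbz] add [wvvr] -> 5 lines: wmar uuz wvvr wsvbp lxlni
Final line count: 5

Answer: 5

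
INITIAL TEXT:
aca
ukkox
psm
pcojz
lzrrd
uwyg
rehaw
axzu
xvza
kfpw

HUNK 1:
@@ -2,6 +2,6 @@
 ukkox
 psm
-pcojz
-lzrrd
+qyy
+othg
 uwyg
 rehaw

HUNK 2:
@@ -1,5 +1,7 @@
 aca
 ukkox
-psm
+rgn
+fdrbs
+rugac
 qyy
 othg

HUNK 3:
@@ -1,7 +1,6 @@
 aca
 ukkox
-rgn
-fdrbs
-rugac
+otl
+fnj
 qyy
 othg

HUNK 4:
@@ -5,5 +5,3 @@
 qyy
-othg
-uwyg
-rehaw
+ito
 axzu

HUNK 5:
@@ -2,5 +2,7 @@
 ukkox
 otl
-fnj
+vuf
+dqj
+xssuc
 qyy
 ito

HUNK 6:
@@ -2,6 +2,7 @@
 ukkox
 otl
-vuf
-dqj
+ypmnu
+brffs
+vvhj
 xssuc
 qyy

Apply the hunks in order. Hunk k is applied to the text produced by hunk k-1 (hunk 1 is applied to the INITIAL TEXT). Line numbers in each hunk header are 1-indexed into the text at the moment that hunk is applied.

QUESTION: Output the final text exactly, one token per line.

Hunk 1: at line 2 remove [pcojz,lzrrd] add [qyy,othg] -> 10 lines: aca ukkox psm qyy othg uwyg rehaw axzu xvza kfpw
Hunk 2: at line 1 remove [psm] add [rgn,fdrbs,rugac] -> 12 lines: aca ukkox rgn fdrbs rugac qyy othg uwyg rehaw axzu xvza kfpw
Hunk 3: at line 1 remove [rgn,fdrbs,rugac] add [otl,fnj] -> 11 lines: aca ukkox otl fnj qyy othg uwyg rehaw axzu xvza kfpw
Hunk 4: at line 5 remove [othg,uwyg,rehaw] add [ito] -> 9 lines: aca ukkox otl fnj qyy ito axzu xvza kfpw
Hunk 5: at line 2 remove [fnj] add [vuf,dqj,xssuc] -> 11 lines: aca ukkox otl vuf dqj xssuc qyy ito axzu xvza kfpw
Hunk 6: at line 2 remove [vuf,dqj] add [ypmnu,brffs,vvhj] -> 12 lines: aca ukkox otl ypmnu brffs vvhj xssuc qyy ito axzu xvza kfpw

Answer: aca
ukkox
otl
ypmnu
brffs
vvhj
xssuc
qyy
ito
axzu
xvza
kfpw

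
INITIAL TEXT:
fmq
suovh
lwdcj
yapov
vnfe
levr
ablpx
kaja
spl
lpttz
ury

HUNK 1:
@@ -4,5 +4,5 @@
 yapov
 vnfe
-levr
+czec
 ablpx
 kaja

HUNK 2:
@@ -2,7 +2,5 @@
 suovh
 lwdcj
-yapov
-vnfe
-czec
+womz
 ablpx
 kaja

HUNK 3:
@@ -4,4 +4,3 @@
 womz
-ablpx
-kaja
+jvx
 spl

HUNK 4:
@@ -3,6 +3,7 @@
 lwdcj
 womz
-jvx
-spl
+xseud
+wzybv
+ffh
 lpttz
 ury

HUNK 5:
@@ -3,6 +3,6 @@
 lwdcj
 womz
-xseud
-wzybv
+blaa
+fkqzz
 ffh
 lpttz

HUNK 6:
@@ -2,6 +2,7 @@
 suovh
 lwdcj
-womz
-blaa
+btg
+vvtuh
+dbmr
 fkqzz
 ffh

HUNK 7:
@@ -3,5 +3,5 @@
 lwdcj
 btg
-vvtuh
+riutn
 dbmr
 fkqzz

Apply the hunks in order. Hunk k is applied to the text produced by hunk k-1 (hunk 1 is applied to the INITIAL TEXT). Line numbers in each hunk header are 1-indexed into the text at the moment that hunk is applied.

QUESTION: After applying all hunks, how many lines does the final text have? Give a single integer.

Answer: 10

Derivation:
Hunk 1: at line 4 remove [levr] add [czec] -> 11 lines: fmq suovh lwdcj yapov vnfe czec ablpx kaja spl lpttz ury
Hunk 2: at line 2 remove [yapov,vnfe,czec] add [womz] -> 9 lines: fmq suovh lwdcj womz ablpx kaja spl lpttz ury
Hunk 3: at line 4 remove [ablpx,kaja] add [jvx] -> 8 lines: fmq suovh lwdcj womz jvx spl lpttz ury
Hunk 4: at line 3 remove [jvx,spl] add [xseud,wzybv,ffh] -> 9 lines: fmq suovh lwdcj womz xseud wzybv ffh lpttz ury
Hunk 5: at line 3 remove [xseud,wzybv] add [blaa,fkqzz] -> 9 lines: fmq suovh lwdcj womz blaa fkqzz ffh lpttz ury
Hunk 6: at line 2 remove [womz,blaa] add [btg,vvtuh,dbmr] -> 10 lines: fmq suovh lwdcj btg vvtuh dbmr fkqzz ffh lpttz ury
Hunk 7: at line 3 remove [vvtuh] add [riutn] -> 10 lines: fmq suovh lwdcj btg riutn dbmr fkqzz ffh lpttz ury
Final line count: 10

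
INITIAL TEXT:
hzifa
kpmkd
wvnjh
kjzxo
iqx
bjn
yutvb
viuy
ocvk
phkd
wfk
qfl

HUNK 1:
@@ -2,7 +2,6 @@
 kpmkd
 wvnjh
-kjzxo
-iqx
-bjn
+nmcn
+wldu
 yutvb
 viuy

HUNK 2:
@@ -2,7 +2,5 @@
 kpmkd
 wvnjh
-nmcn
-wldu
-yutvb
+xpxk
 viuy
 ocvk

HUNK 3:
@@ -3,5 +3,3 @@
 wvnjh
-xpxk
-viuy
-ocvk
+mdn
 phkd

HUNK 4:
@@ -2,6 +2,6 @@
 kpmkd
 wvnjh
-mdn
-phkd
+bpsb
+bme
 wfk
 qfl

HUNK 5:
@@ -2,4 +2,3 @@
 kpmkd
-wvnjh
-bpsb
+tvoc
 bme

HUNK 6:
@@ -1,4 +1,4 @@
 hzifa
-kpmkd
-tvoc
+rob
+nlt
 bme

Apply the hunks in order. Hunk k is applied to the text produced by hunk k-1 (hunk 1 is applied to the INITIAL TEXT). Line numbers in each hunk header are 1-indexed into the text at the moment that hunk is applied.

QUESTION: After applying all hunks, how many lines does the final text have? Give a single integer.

Answer: 6

Derivation:
Hunk 1: at line 2 remove [kjzxo,iqx,bjn] add [nmcn,wldu] -> 11 lines: hzifa kpmkd wvnjh nmcn wldu yutvb viuy ocvk phkd wfk qfl
Hunk 2: at line 2 remove [nmcn,wldu,yutvb] add [xpxk] -> 9 lines: hzifa kpmkd wvnjh xpxk viuy ocvk phkd wfk qfl
Hunk 3: at line 3 remove [xpxk,viuy,ocvk] add [mdn] -> 7 lines: hzifa kpmkd wvnjh mdn phkd wfk qfl
Hunk 4: at line 2 remove [mdn,phkd] add [bpsb,bme] -> 7 lines: hzifa kpmkd wvnjh bpsb bme wfk qfl
Hunk 5: at line 2 remove [wvnjh,bpsb] add [tvoc] -> 6 lines: hzifa kpmkd tvoc bme wfk qfl
Hunk 6: at line 1 remove [kpmkd,tvoc] add [rob,nlt] -> 6 lines: hzifa rob nlt bme wfk qfl
Final line count: 6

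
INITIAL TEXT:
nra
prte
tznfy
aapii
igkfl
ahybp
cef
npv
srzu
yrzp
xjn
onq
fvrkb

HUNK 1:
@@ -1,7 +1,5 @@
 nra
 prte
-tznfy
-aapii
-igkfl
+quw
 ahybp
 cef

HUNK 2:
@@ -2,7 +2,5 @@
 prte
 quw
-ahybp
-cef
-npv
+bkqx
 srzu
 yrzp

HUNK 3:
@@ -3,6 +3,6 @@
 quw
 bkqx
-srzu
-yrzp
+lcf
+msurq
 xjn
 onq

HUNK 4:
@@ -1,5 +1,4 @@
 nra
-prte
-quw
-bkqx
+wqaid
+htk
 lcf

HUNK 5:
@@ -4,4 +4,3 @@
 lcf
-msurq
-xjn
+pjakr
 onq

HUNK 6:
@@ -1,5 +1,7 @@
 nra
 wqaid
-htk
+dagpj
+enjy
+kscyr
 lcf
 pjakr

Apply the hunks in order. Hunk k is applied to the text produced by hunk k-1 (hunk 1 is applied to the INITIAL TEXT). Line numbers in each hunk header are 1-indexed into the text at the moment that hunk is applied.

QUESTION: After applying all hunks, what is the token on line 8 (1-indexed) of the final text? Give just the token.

Hunk 1: at line 1 remove [tznfy,aapii,igkfl] add [quw] -> 11 lines: nra prte quw ahybp cef npv srzu yrzp xjn onq fvrkb
Hunk 2: at line 2 remove [ahybp,cef,npv] add [bkqx] -> 9 lines: nra prte quw bkqx srzu yrzp xjn onq fvrkb
Hunk 3: at line 3 remove [srzu,yrzp] add [lcf,msurq] -> 9 lines: nra prte quw bkqx lcf msurq xjn onq fvrkb
Hunk 4: at line 1 remove [prte,quw,bkqx] add [wqaid,htk] -> 8 lines: nra wqaid htk lcf msurq xjn onq fvrkb
Hunk 5: at line 4 remove [msurq,xjn] add [pjakr] -> 7 lines: nra wqaid htk lcf pjakr onq fvrkb
Hunk 6: at line 1 remove [htk] add [dagpj,enjy,kscyr] -> 9 lines: nra wqaid dagpj enjy kscyr lcf pjakr onq fvrkb
Final line 8: onq

Answer: onq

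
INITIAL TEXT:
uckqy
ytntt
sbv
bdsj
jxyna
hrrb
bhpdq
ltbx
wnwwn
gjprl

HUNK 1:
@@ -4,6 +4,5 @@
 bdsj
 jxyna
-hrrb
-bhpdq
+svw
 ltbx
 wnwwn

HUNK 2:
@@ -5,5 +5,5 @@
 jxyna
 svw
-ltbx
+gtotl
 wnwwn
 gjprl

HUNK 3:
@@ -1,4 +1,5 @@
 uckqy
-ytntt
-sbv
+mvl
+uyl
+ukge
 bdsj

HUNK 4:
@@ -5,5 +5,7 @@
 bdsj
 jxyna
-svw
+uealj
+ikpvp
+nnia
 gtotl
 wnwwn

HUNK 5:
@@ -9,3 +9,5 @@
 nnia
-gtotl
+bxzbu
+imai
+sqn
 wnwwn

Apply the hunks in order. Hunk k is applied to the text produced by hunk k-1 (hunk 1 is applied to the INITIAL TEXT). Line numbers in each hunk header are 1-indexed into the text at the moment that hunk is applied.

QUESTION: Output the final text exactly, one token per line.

Hunk 1: at line 4 remove [hrrb,bhpdq] add [svw] -> 9 lines: uckqy ytntt sbv bdsj jxyna svw ltbx wnwwn gjprl
Hunk 2: at line 5 remove [ltbx] add [gtotl] -> 9 lines: uckqy ytntt sbv bdsj jxyna svw gtotl wnwwn gjprl
Hunk 3: at line 1 remove [ytntt,sbv] add [mvl,uyl,ukge] -> 10 lines: uckqy mvl uyl ukge bdsj jxyna svw gtotl wnwwn gjprl
Hunk 4: at line 5 remove [svw] add [uealj,ikpvp,nnia] -> 12 lines: uckqy mvl uyl ukge bdsj jxyna uealj ikpvp nnia gtotl wnwwn gjprl
Hunk 5: at line 9 remove [gtotl] add [bxzbu,imai,sqn] -> 14 lines: uckqy mvl uyl ukge bdsj jxyna uealj ikpvp nnia bxzbu imai sqn wnwwn gjprl

Answer: uckqy
mvl
uyl
ukge
bdsj
jxyna
uealj
ikpvp
nnia
bxzbu
imai
sqn
wnwwn
gjprl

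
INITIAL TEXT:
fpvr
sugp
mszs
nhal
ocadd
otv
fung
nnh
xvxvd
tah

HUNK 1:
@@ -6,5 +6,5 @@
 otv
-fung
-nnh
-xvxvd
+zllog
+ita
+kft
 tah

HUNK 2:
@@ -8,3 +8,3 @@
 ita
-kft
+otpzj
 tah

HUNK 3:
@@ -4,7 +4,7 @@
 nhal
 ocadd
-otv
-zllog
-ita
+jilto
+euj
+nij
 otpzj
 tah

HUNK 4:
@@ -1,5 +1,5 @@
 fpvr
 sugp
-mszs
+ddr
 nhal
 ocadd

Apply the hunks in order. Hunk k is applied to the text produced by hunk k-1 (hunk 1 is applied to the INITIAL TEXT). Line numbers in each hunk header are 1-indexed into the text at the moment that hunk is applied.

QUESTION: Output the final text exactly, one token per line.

Hunk 1: at line 6 remove [fung,nnh,xvxvd] add [zllog,ita,kft] -> 10 lines: fpvr sugp mszs nhal ocadd otv zllog ita kft tah
Hunk 2: at line 8 remove [kft] add [otpzj] -> 10 lines: fpvr sugp mszs nhal ocadd otv zllog ita otpzj tah
Hunk 3: at line 4 remove [otv,zllog,ita] add [jilto,euj,nij] -> 10 lines: fpvr sugp mszs nhal ocadd jilto euj nij otpzj tah
Hunk 4: at line 1 remove [mszs] add [ddr] -> 10 lines: fpvr sugp ddr nhal ocadd jilto euj nij otpzj tah

Answer: fpvr
sugp
ddr
nhal
ocadd
jilto
euj
nij
otpzj
tah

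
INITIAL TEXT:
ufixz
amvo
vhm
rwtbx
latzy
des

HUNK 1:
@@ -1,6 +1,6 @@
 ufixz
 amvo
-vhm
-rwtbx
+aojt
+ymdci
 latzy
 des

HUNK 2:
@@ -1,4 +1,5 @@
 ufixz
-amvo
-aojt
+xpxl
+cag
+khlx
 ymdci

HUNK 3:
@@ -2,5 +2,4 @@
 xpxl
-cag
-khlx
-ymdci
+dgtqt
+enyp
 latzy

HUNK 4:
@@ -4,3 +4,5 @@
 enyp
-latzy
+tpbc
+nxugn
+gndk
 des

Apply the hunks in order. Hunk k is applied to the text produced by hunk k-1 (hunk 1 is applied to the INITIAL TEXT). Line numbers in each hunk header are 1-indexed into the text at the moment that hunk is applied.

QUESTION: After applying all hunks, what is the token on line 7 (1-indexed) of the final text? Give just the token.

Hunk 1: at line 1 remove [vhm,rwtbx] add [aojt,ymdci] -> 6 lines: ufixz amvo aojt ymdci latzy des
Hunk 2: at line 1 remove [amvo,aojt] add [xpxl,cag,khlx] -> 7 lines: ufixz xpxl cag khlx ymdci latzy des
Hunk 3: at line 2 remove [cag,khlx,ymdci] add [dgtqt,enyp] -> 6 lines: ufixz xpxl dgtqt enyp latzy des
Hunk 4: at line 4 remove [latzy] add [tpbc,nxugn,gndk] -> 8 lines: ufixz xpxl dgtqt enyp tpbc nxugn gndk des
Final line 7: gndk

Answer: gndk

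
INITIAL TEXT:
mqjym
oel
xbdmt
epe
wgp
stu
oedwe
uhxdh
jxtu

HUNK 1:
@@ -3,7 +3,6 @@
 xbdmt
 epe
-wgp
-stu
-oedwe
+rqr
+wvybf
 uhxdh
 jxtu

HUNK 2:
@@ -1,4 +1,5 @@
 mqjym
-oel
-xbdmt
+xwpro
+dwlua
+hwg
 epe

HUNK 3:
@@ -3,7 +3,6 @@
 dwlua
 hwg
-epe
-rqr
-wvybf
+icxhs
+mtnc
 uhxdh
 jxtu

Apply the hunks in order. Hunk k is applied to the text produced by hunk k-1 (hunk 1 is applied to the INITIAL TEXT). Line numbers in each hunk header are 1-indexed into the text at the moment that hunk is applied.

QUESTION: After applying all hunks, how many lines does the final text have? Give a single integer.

Hunk 1: at line 3 remove [wgp,stu,oedwe] add [rqr,wvybf] -> 8 lines: mqjym oel xbdmt epe rqr wvybf uhxdh jxtu
Hunk 2: at line 1 remove [oel,xbdmt] add [xwpro,dwlua,hwg] -> 9 lines: mqjym xwpro dwlua hwg epe rqr wvybf uhxdh jxtu
Hunk 3: at line 3 remove [epe,rqr,wvybf] add [icxhs,mtnc] -> 8 lines: mqjym xwpro dwlua hwg icxhs mtnc uhxdh jxtu
Final line count: 8

Answer: 8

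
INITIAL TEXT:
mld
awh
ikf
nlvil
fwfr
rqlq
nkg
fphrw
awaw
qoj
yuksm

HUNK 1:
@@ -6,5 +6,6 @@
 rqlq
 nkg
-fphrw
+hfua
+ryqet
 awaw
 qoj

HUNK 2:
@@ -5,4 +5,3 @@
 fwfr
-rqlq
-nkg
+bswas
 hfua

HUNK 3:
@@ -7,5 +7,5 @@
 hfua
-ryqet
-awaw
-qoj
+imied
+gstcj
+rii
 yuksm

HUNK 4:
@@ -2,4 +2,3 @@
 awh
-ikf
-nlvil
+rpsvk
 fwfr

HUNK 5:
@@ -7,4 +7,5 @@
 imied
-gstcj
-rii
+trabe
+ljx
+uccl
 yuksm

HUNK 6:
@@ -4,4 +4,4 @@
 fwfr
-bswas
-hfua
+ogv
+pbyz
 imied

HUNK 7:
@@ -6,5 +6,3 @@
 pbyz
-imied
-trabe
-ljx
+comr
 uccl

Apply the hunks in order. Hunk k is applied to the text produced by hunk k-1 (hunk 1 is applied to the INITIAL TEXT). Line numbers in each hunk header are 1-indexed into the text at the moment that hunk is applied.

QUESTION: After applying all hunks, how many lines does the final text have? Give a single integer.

Hunk 1: at line 6 remove [fphrw] add [hfua,ryqet] -> 12 lines: mld awh ikf nlvil fwfr rqlq nkg hfua ryqet awaw qoj yuksm
Hunk 2: at line 5 remove [rqlq,nkg] add [bswas] -> 11 lines: mld awh ikf nlvil fwfr bswas hfua ryqet awaw qoj yuksm
Hunk 3: at line 7 remove [ryqet,awaw,qoj] add [imied,gstcj,rii] -> 11 lines: mld awh ikf nlvil fwfr bswas hfua imied gstcj rii yuksm
Hunk 4: at line 2 remove [ikf,nlvil] add [rpsvk] -> 10 lines: mld awh rpsvk fwfr bswas hfua imied gstcj rii yuksm
Hunk 5: at line 7 remove [gstcj,rii] add [trabe,ljx,uccl] -> 11 lines: mld awh rpsvk fwfr bswas hfua imied trabe ljx uccl yuksm
Hunk 6: at line 4 remove [bswas,hfua] add [ogv,pbyz] -> 11 lines: mld awh rpsvk fwfr ogv pbyz imied trabe ljx uccl yuksm
Hunk 7: at line 6 remove [imied,trabe,ljx] add [comr] -> 9 lines: mld awh rpsvk fwfr ogv pbyz comr uccl yuksm
Final line count: 9

Answer: 9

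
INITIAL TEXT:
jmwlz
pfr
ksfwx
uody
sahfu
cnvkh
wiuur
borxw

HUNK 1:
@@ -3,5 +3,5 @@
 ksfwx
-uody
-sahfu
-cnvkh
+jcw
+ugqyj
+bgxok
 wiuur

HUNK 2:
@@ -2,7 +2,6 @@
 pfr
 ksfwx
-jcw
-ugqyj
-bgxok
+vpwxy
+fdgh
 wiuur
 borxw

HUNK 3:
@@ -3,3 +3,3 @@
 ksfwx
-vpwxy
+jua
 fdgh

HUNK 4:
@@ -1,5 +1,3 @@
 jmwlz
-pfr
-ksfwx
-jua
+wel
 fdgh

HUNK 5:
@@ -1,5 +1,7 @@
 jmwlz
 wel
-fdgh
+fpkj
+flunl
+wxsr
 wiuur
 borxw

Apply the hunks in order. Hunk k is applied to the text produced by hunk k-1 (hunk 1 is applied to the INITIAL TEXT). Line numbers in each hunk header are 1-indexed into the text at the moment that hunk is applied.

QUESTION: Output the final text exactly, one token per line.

Answer: jmwlz
wel
fpkj
flunl
wxsr
wiuur
borxw

Derivation:
Hunk 1: at line 3 remove [uody,sahfu,cnvkh] add [jcw,ugqyj,bgxok] -> 8 lines: jmwlz pfr ksfwx jcw ugqyj bgxok wiuur borxw
Hunk 2: at line 2 remove [jcw,ugqyj,bgxok] add [vpwxy,fdgh] -> 7 lines: jmwlz pfr ksfwx vpwxy fdgh wiuur borxw
Hunk 3: at line 3 remove [vpwxy] add [jua] -> 7 lines: jmwlz pfr ksfwx jua fdgh wiuur borxw
Hunk 4: at line 1 remove [pfr,ksfwx,jua] add [wel] -> 5 lines: jmwlz wel fdgh wiuur borxw
Hunk 5: at line 1 remove [fdgh] add [fpkj,flunl,wxsr] -> 7 lines: jmwlz wel fpkj flunl wxsr wiuur borxw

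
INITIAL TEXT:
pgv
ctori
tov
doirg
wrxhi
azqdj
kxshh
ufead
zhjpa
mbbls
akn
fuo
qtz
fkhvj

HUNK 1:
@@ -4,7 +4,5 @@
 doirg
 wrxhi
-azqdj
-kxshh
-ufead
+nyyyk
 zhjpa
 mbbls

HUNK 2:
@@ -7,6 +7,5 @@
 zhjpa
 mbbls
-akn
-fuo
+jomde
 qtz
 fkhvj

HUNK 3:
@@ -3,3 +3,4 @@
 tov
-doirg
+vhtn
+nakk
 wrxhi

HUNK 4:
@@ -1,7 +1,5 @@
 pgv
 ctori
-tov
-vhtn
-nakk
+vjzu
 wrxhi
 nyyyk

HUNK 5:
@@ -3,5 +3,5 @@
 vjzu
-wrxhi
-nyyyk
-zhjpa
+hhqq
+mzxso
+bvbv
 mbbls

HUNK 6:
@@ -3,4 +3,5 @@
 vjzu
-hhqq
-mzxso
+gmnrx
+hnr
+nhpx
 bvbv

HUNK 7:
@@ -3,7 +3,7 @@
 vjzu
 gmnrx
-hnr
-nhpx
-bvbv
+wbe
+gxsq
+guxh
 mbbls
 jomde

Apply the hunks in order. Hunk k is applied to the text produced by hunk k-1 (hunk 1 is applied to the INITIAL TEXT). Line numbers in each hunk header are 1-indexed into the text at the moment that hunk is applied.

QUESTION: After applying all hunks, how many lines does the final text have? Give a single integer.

Hunk 1: at line 4 remove [azqdj,kxshh,ufead] add [nyyyk] -> 12 lines: pgv ctori tov doirg wrxhi nyyyk zhjpa mbbls akn fuo qtz fkhvj
Hunk 2: at line 7 remove [akn,fuo] add [jomde] -> 11 lines: pgv ctori tov doirg wrxhi nyyyk zhjpa mbbls jomde qtz fkhvj
Hunk 3: at line 3 remove [doirg] add [vhtn,nakk] -> 12 lines: pgv ctori tov vhtn nakk wrxhi nyyyk zhjpa mbbls jomde qtz fkhvj
Hunk 4: at line 1 remove [tov,vhtn,nakk] add [vjzu] -> 10 lines: pgv ctori vjzu wrxhi nyyyk zhjpa mbbls jomde qtz fkhvj
Hunk 5: at line 3 remove [wrxhi,nyyyk,zhjpa] add [hhqq,mzxso,bvbv] -> 10 lines: pgv ctori vjzu hhqq mzxso bvbv mbbls jomde qtz fkhvj
Hunk 6: at line 3 remove [hhqq,mzxso] add [gmnrx,hnr,nhpx] -> 11 lines: pgv ctori vjzu gmnrx hnr nhpx bvbv mbbls jomde qtz fkhvj
Hunk 7: at line 3 remove [hnr,nhpx,bvbv] add [wbe,gxsq,guxh] -> 11 lines: pgv ctori vjzu gmnrx wbe gxsq guxh mbbls jomde qtz fkhvj
Final line count: 11

Answer: 11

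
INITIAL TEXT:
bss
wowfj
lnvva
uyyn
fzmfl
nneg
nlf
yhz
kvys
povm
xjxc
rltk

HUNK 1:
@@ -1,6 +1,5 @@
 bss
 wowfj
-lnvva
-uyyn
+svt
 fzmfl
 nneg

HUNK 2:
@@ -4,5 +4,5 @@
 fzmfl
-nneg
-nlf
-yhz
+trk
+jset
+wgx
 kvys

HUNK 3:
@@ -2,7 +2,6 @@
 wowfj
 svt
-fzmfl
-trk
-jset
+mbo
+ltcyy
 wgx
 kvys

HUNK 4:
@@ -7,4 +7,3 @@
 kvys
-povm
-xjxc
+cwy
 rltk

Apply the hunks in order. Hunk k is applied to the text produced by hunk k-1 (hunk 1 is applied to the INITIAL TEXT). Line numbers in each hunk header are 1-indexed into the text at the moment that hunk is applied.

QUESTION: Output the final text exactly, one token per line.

Hunk 1: at line 1 remove [lnvva,uyyn] add [svt] -> 11 lines: bss wowfj svt fzmfl nneg nlf yhz kvys povm xjxc rltk
Hunk 2: at line 4 remove [nneg,nlf,yhz] add [trk,jset,wgx] -> 11 lines: bss wowfj svt fzmfl trk jset wgx kvys povm xjxc rltk
Hunk 3: at line 2 remove [fzmfl,trk,jset] add [mbo,ltcyy] -> 10 lines: bss wowfj svt mbo ltcyy wgx kvys povm xjxc rltk
Hunk 4: at line 7 remove [povm,xjxc] add [cwy] -> 9 lines: bss wowfj svt mbo ltcyy wgx kvys cwy rltk

Answer: bss
wowfj
svt
mbo
ltcyy
wgx
kvys
cwy
rltk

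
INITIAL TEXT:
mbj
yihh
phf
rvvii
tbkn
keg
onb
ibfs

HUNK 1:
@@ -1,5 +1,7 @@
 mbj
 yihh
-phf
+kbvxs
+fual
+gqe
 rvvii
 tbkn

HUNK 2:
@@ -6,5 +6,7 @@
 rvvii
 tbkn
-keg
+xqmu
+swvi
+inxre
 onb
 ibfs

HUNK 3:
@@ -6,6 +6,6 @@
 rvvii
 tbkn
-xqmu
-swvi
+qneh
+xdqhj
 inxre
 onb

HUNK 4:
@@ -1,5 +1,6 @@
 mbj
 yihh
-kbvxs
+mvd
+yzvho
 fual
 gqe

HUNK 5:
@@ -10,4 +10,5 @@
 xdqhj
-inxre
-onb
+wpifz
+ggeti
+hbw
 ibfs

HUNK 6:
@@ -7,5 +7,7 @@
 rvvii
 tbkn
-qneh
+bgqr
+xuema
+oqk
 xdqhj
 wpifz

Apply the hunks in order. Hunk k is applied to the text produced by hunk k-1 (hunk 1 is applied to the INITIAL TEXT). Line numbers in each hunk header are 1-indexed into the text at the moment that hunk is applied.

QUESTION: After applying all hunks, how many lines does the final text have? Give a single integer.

Answer: 16

Derivation:
Hunk 1: at line 1 remove [phf] add [kbvxs,fual,gqe] -> 10 lines: mbj yihh kbvxs fual gqe rvvii tbkn keg onb ibfs
Hunk 2: at line 6 remove [keg] add [xqmu,swvi,inxre] -> 12 lines: mbj yihh kbvxs fual gqe rvvii tbkn xqmu swvi inxre onb ibfs
Hunk 3: at line 6 remove [xqmu,swvi] add [qneh,xdqhj] -> 12 lines: mbj yihh kbvxs fual gqe rvvii tbkn qneh xdqhj inxre onb ibfs
Hunk 4: at line 1 remove [kbvxs] add [mvd,yzvho] -> 13 lines: mbj yihh mvd yzvho fual gqe rvvii tbkn qneh xdqhj inxre onb ibfs
Hunk 5: at line 10 remove [inxre,onb] add [wpifz,ggeti,hbw] -> 14 lines: mbj yihh mvd yzvho fual gqe rvvii tbkn qneh xdqhj wpifz ggeti hbw ibfs
Hunk 6: at line 7 remove [qneh] add [bgqr,xuema,oqk] -> 16 lines: mbj yihh mvd yzvho fual gqe rvvii tbkn bgqr xuema oqk xdqhj wpifz ggeti hbw ibfs
Final line count: 16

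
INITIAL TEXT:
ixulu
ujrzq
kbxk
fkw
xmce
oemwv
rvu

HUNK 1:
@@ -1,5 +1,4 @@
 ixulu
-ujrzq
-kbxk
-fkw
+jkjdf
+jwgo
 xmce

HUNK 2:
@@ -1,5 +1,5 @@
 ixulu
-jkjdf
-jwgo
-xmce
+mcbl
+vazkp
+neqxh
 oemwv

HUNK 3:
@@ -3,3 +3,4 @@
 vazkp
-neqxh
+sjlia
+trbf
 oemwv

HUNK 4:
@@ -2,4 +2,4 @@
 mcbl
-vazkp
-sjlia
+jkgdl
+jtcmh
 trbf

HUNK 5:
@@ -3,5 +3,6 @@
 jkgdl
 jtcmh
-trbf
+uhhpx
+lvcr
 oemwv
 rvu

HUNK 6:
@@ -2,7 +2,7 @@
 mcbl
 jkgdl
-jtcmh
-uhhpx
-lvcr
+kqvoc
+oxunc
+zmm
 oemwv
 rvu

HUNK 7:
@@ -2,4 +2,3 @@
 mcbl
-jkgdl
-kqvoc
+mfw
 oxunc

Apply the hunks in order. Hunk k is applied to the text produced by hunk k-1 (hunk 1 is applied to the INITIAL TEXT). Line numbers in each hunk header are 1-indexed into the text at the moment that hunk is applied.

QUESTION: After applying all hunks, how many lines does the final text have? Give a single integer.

Answer: 7

Derivation:
Hunk 1: at line 1 remove [ujrzq,kbxk,fkw] add [jkjdf,jwgo] -> 6 lines: ixulu jkjdf jwgo xmce oemwv rvu
Hunk 2: at line 1 remove [jkjdf,jwgo,xmce] add [mcbl,vazkp,neqxh] -> 6 lines: ixulu mcbl vazkp neqxh oemwv rvu
Hunk 3: at line 3 remove [neqxh] add [sjlia,trbf] -> 7 lines: ixulu mcbl vazkp sjlia trbf oemwv rvu
Hunk 4: at line 2 remove [vazkp,sjlia] add [jkgdl,jtcmh] -> 7 lines: ixulu mcbl jkgdl jtcmh trbf oemwv rvu
Hunk 5: at line 3 remove [trbf] add [uhhpx,lvcr] -> 8 lines: ixulu mcbl jkgdl jtcmh uhhpx lvcr oemwv rvu
Hunk 6: at line 2 remove [jtcmh,uhhpx,lvcr] add [kqvoc,oxunc,zmm] -> 8 lines: ixulu mcbl jkgdl kqvoc oxunc zmm oemwv rvu
Hunk 7: at line 2 remove [jkgdl,kqvoc] add [mfw] -> 7 lines: ixulu mcbl mfw oxunc zmm oemwv rvu
Final line count: 7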